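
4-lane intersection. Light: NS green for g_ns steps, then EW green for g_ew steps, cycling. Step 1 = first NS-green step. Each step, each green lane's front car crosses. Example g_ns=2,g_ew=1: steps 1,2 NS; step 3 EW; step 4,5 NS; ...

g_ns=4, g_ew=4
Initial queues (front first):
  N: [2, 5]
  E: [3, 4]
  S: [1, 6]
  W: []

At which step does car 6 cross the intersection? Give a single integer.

Step 1 [NS]: N:car2-GO,E:wait,S:car1-GO,W:wait | queues: N=1 E=2 S=1 W=0
Step 2 [NS]: N:car5-GO,E:wait,S:car6-GO,W:wait | queues: N=0 E=2 S=0 W=0
Step 3 [NS]: N:empty,E:wait,S:empty,W:wait | queues: N=0 E=2 S=0 W=0
Step 4 [NS]: N:empty,E:wait,S:empty,W:wait | queues: N=0 E=2 S=0 W=0
Step 5 [EW]: N:wait,E:car3-GO,S:wait,W:empty | queues: N=0 E=1 S=0 W=0
Step 6 [EW]: N:wait,E:car4-GO,S:wait,W:empty | queues: N=0 E=0 S=0 W=0
Car 6 crosses at step 2

2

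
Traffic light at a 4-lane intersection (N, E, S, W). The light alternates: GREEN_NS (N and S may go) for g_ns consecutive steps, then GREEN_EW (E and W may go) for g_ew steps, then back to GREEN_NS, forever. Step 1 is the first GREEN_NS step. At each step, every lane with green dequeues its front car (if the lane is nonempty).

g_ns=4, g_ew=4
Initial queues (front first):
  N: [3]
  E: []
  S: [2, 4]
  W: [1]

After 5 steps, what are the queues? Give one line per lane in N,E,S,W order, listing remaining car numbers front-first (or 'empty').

Step 1 [NS]: N:car3-GO,E:wait,S:car2-GO,W:wait | queues: N=0 E=0 S=1 W=1
Step 2 [NS]: N:empty,E:wait,S:car4-GO,W:wait | queues: N=0 E=0 S=0 W=1
Step 3 [NS]: N:empty,E:wait,S:empty,W:wait | queues: N=0 E=0 S=0 W=1
Step 4 [NS]: N:empty,E:wait,S:empty,W:wait | queues: N=0 E=0 S=0 W=1
Step 5 [EW]: N:wait,E:empty,S:wait,W:car1-GO | queues: N=0 E=0 S=0 W=0

N: empty
E: empty
S: empty
W: empty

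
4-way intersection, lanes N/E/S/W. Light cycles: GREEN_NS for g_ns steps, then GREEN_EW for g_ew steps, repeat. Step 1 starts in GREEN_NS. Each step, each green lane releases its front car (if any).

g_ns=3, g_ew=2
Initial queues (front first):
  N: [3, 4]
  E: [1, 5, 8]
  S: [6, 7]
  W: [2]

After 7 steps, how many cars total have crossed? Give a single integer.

Answer: 7

Derivation:
Step 1 [NS]: N:car3-GO,E:wait,S:car6-GO,W:wait | queues: N=1 E=3 S=1 W=1
Step 2 [NS]: N:car4-GO,E:wait,S:car7-GO,W:wait | queues: N=0 E=3 S=0 W=1
Step 3 [NS]: N:empty,E:wait,S:empty,W:wait | queues: N=0 E=3 S=0 W=1
Step 4 [EW]: N:wait,E:car1-GO,S:wait,W:car2-GO | queues: N=0 E=2 S=0 W=0
Step 5 [EW]: N:wait,E:car5-GO,S:wait,W:empty | queues: N=0 E=1 S=0 W=0
Step 6 [NS]: N:empty,E:wait,S:empty,W:wait | queues: N=0 E=1 S=0 W=0
Step 7 [NS]: N:empty,E:wait,S:empty,W:wait | queues: N=0 E=1 S=0 W=0
Cars crossed by step 7: 7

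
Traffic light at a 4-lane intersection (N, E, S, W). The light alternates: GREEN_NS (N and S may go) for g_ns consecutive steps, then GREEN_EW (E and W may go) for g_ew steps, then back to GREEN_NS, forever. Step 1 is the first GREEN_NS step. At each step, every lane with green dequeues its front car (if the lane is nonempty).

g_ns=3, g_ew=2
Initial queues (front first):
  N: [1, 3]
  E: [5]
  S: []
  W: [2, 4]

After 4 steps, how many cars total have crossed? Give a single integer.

Step 1 [NS]: N:car1-GO,E:wait,S:empty,W:wait | queues: N=1 E=1 S=0 W=2
Step 2 [NS]: N:car3-GO,E:wait,S:empty,W:wait | queues: N=0 E=1 S=0 W=2
Step 3 [NS]: N:empty,E:wait,S:empty,W:wait | queues: N=0 E=1 S=0 W=2
Step 4 [EW]: N:wait,E:car5-GO,S:wait,W:car2-GO | queues: N=0 E=0 S=0 W=1
Cars crossed by step 4: 4

Answer: 4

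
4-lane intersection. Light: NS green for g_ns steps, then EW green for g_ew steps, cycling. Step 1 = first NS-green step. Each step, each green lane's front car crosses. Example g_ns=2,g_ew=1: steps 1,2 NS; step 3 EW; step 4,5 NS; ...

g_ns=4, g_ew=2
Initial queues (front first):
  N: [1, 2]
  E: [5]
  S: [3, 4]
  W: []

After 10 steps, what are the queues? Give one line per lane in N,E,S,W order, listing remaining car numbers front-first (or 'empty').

Step 1 [NS]: N:car1-GO,E:wait,S:car3-GO,W:wait | queues: N=1 E=1 S=1 W=0
Step 2 [NS]: N:car2-GO,E:wait,S:car4-GO,W:wait | queues: N=0 E=1 S=0 W=0
Step 3 [NS]: N:empty,E:wait,S:empty,W:wait | queues: N=0 E=1 S=0 W=0
Step 4 [NS]: N:empty,E:wait,S:empty,W:wait | queues: N=0 E=1 S=0 W=0
Step 5 [EW]: N:wait,E:car5-GO,S:wait,W:empty | queues: N=0 E=0 S=0 W=0

N: empty
E: empty
S: empty
W: empty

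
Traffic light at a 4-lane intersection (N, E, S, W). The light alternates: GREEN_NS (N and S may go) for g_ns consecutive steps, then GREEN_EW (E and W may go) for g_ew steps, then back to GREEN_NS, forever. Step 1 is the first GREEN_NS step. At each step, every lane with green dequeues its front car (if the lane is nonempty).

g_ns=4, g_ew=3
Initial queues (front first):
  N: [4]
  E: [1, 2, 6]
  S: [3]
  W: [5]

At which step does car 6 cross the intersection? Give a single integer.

Step 1 [NS]: N:car4-GO,E:wait,S:car3-GO,W:wait | queues: N=0 E=3 S=0 W=1
Step 2 [NS]: N:empty,E:wait,S:empty,W:wait | queues: N=0 E=3 S=0 W=1
Step 3 [NS]: N:empty,E:wait,S:empty,W:wait | queues: N=0 E=3 S=0 W=1
Step 4 [NS]: N:empty,E:wait,S:empty,W:wait | queues: N=0 E=3 S=0 W=1
Step 5 [EW]: N:wait,E:car1-GO,S:wait,W:car5-GO | queues: N=0 E=2 S=0 W=0
Step 6 [EW]: N:wait,E:car2-GO,S:wait,W:empty | queues: N=0 E=1 S=0 W=0
Step 7 [EW]: N:wait,E:car6-GO,S:wait,W:empty | queues: N=0 E=0 S=0 W=0
Car 6 crosses at step 7

7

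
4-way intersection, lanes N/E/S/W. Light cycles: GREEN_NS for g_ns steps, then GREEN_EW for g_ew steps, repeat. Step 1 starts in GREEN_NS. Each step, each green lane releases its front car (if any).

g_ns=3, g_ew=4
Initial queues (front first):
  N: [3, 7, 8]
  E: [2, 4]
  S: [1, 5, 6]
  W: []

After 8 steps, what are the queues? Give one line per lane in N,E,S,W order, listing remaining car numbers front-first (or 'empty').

Step 1 [NS]: N:car3-GO,E:wait,S:car1-GO,W:wait | queues: N=2 E=2 S=2 W=0
Step 2 [NS]: N:car7-GO,E:wait,S:car5-GO,W:wait | queues: N=1 E=2 S=1 W=0
Step 3 [NS]: N:car8-GO,E:wait,S:car6-GO,W:wait | queues: N=0 E=2 S=0 W=0
Step 4 [EW]: N:wait,E:car2-GO,S:wait,W:empty | queues: N=0 E=1 S=0 W=0
Step 5 [EW]: N:wait,E:car4-GO,S:wait,W:empty | queues: N=0 E=0 S=0 W=0

N: empty
E: empty
S: empty
W: empty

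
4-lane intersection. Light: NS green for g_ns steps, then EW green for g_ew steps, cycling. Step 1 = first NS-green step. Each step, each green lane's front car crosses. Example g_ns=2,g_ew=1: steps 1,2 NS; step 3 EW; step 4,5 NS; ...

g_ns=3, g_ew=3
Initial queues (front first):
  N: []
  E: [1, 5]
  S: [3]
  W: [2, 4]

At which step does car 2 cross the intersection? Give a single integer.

Step 1 [NS]: N:empty,E:wait,S:car3-GO,W:wait | queues: N=0 E=2 S=0 W=2
Step 2 [NS]: N:empty,E:wait,S:empty,W:wait | queues: N=0 E=2 S=0 W=2
Step 3 [NS]: N:empty,E:wait,S:empty,W:wait | queues: N=0 E=2 S=0 W=2
Step 4 [EW]: N:wait,E:car1-GO,S:wait,W:car2-GO | queues: N=0 E=1 S=0 W=1
Step 5 [EW]: N:wait,E:car5-GO,S:wait,W:car4-GO | queues: N=0 E=0 S=0 W=0
Car 2 crosses at step 4

4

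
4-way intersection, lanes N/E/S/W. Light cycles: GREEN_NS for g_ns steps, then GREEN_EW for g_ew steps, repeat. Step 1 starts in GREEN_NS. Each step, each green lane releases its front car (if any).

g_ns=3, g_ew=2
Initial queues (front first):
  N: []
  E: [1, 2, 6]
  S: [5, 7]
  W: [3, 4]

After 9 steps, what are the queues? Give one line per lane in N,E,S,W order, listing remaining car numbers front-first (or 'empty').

Step 1 [NS]: N:empty,E:wait,S:car5-GO,W:wait | queues: N=0 E=3 S=1 W=2
Step 2 [NS]: N:empty,E:wait,S:car7-GO,W:wait | queues: N=0 E=3 S=0 W=2
Step 3 [NS]: N:empty,E:wait,S:empty,W:wait | queues: N=0 E=3 S=0 W=2
Step 4 [EW]: N:wait,E:car1-GO,S:wait,W:car3-GO | queues: N=0 E=2 S=0 W=1
Step 5 [EW]: N:wait,E:car2-GO,S:wait,W:car4-GO | queues: N=0 E=1 S=0 W=0
Step 6 [NS]: N:empty,E:wait,S:empty,W:wait | queues: N=0 E=1 S=0 W=0
Step 7 [NS]: N:empty,E:wait,S:empty,W:wait | queues: N=0 E=1 S=0 W=0
Step 8 [NS]: N:empty,E:wait,S:empty,W:wait | queues: N=0 E=1 S=0 W=0
Step 9 [EW]: N:wait,E:car6-GO,S:wait,W:empty | queues: N=0 E=0 S=0 W=0

N: empty
E: empty
S: empty
W: empty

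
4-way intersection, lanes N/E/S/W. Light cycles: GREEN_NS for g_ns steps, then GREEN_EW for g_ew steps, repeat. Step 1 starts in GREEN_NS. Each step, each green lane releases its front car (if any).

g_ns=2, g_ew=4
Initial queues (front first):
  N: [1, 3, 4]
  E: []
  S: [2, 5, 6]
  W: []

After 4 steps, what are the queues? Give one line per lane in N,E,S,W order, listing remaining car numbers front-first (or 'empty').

Step 1 [NS]: N:car1-GO,E:wait,S:car2-GO,W:wait | queues: N=2 E=0 S=2 W=0
Step 2 [NS]: N:car3-GO,E:wait,S:car5-GO,W:wait | queues: N=1 E=0 S=1 W=0
Step 3 [EW]: N:wait,E:empty,S:wait,W:empty | queues: N=1 E=0 S=1 W=0
Step 4 [EW]: N:wait,E:empty,S:wait,W:empty | queues: N=1 E=0 S=1 W=0

N: 4
E: empty
S: 6
W: empty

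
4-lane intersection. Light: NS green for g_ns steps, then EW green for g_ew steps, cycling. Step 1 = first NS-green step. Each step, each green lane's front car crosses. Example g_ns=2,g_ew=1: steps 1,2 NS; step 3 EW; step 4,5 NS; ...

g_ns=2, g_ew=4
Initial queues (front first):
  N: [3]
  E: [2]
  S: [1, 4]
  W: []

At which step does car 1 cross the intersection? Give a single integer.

Step 1 [NS]: N:car3-GO,E:wait,S:car1-GO,W:wait | queues: N=0 E=1 S=1 W=0
Step 2 [NS]: N:empty,E:wait,S:car4-GO,W:wait | queues: N=0 E=1 S=0 W=0
Step 3 [EW]: N:wait,E:car2-GO,S:wait,W:empty | queues: N=0 E=0 S=0 W=0
Car 1 crosses at step 1

1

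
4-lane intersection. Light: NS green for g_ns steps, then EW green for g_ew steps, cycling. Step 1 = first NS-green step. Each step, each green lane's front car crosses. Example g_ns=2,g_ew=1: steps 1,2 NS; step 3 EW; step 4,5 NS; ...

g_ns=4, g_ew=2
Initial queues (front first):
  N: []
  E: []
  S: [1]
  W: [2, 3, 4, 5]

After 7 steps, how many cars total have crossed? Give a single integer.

Answer: 3

Derivation:
Step 1 [NS]: N:empty,E:wait,S:car1-GO,W:wait | queues: N=0 E=0 S=0 W=4
Step 2 [NS]: N:empty,E:wait,S:empty,W:wait | queues: N=0 E=0 S=0 W=4
Step 3 [NS]: N:empty,E:wait,S:empty,W:wait | queues: N=0 E=0 S=0 W=4
Step 4 [NS]: N:empty,E:wait,S:empty,W:wait | queues: N=0 E=0 S=0 W=4
Step 5 [EW]: N:wait,E:empty,S:wait,W:car2-GO | queues: N=0 E=0 S=0 W=3
Step 6 [EW]: N:wait,E:empty,S:wait,W:car3-GO | queues: N=0 E=0 S=0 W=2
Step 7 [NS]: N:empty,E:wait,S:empty,W:wait | queues: N=0 E=0 S=0 W=2
Cars crossed by step 7: 3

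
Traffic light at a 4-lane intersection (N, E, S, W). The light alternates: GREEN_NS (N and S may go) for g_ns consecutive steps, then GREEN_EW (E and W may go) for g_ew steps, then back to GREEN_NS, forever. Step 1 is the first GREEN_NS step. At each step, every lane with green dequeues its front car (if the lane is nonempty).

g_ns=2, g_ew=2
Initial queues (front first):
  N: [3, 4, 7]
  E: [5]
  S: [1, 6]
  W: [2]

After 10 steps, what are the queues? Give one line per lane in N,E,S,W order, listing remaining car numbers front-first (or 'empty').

Step 1 [NS]: N:car3-GO,E:wait,S:car1-GO,W:wait | queues: N=2 E=1 S=1 W=1
Step 2 [NS]: N:car4-GO,E:wait,S:car6-GO,W:wait | queues: N=1 E=1 S=0 W=1
Step 3 [EW]: N:wait,E:car5-GO,S:wait,W:car2-GO | queues: N=1 E=0 S=0 W=0
Step 4 [EW]: N:wait,E:empty,S:wait,W:empty | queues: N=1 E=0 S=0 W=0
Step 5 [NS]: N:car7-GO,E:wait,S:empty,W:wait | queues: N=0 E=0 S=0 W=0

N: empty
E: empty
S: empty
W: empty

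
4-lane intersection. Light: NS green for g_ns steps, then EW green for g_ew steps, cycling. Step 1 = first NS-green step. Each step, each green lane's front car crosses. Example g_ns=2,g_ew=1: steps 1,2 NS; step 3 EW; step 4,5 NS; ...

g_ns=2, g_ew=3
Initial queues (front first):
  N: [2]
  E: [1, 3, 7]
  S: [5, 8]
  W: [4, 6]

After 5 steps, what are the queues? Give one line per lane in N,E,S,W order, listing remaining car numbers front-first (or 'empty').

Step 1 [NS]: N:car2-GO,E:wait,S:car5-GO,W:wait | queues: N=0 E=3 S=1 W=2
Step 2 [NS]: N:empty,E:wait,S:car8-GO,W:wait | queues: N=0 E=3 S=0 W=2
Step 3 [EW]: N:wait,E:car1-GO,S:wait,W:car4-GO | queues: N=0 E=2 S=0 W=1
Step 4 [EW]: N:wait,E:car3-GO,S:wait,W:car6-GO | queues: N=0 E=1 S=0 W=0
Step 5 [EW]: N:wait,E:car7-GO,S:wait,W:empty | queues: N=0 E=0 S=0 W=0

N: empty
E: empty
S: empty
W: empty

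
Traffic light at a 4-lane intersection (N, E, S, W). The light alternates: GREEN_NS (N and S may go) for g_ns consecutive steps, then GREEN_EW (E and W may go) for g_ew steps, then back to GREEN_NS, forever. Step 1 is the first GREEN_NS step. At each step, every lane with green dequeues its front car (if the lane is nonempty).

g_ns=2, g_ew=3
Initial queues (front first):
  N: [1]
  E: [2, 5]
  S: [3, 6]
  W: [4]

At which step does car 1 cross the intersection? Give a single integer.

Step 1 [NS]: N:car1-GO,E:wait,S:car3-GO,W:wait | queues: N=0 E=2 S=1 W=1
Step 2 [NS]: N:empty,E:wait,S:car6-GO,W:wait | queues: N=0 E=2 S=0 W=1
Step 3 [EW]: N:wait,E:car2-GO,S:wait,W:car4-GO | queues: N=0 E=1 S=0 W=0
Step 4 [EW]: N:wait,E:car5-GO,S:wait,W:empty | queues: N=0 E=0 S=0 W=0
Car 1 crosses at step 1

1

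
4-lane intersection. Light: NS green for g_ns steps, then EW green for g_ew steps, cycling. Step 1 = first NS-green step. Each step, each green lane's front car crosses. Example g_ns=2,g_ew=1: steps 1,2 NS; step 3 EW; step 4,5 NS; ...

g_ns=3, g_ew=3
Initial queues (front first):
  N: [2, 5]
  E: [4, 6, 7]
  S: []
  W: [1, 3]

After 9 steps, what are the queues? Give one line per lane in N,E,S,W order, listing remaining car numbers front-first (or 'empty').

Step 1 [NS]: N:car2-GO,E:wait,S:empty,W:wait | queues: N=1 E=3 S=0 W=2
Step 2 [NS]: N:car5-GO,E:wait,S:empty,W:wait | queues: N=0 E=3 S=0 W=2
Step 3 [NS]: N:empty,E:wait,S:empty,W:wait | queues: N=0 E=3 S=0 W=2
Step 4 [EW]: N:wait,E:car4-GO,S:wait,W:car1-GO | queues: N=0 E=2 S=0 W=1
Step 5 [EW]: N:wait,E:car6-GO,S:wait,W:car3-GO | queues: N=0 E=1 S=0 W=0
Step 6 [EW]: N:wait,E:car7-GO,S:wait,W:empty | queues: N=0 E=0 S=0 W=0

N: empty
E: empty
S: empty
W: empty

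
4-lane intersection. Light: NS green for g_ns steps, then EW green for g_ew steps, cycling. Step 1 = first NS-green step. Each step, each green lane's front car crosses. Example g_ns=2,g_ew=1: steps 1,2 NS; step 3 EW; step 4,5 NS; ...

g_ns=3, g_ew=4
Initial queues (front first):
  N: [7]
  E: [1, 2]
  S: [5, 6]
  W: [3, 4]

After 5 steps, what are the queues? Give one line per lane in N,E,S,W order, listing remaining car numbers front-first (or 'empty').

Step 1 [NS]: N:car7-GO,E:wait,S:car5-GO,W:wait | queues: N=0 E=2 S=1 W=2
Step 2 [NS]: N:empty,E:wait,S:car6-GO,W:wait | queues: N=0 E=2 S=0 W=2
Step 3 [NS]: N:empty,E:wait,S:empty,W:wait | queues: N=0 E=2 S=0 W=2
Step 4 [EW]: N:wait,E:car1-GO,S:wait,W:car3-GO | queues: N=0 E=1 S=0 W=1
Step 5 [EW]: N:wait,E:car2-GO,S:wait,W:car4-GO | queues: N=0 E=0 S=0 W=0

N: empty
E: empty
S: empty
W: empty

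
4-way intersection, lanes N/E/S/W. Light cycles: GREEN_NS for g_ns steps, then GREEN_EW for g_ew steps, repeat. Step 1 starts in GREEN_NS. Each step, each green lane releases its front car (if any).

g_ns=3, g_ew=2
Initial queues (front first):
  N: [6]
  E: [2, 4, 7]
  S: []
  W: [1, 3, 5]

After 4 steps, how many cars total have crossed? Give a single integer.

Answer: 3

Derivation:
Step 1 [NS]: N:car6-GO,E:wait,S:empty,W:wait | queues: N=0 E=3 S=0 W=3
Step 2 [NS]: N:empty,E:wait,S:empty,W:wait | queues: N=0 E=3 S=0 W=3
Step 3 [NS]: N:empty,E:wait,S:empty,W:wait | queues: N=0 E=3 S=0 W=3
Step 4 [EW]: N:wait,E:car2-GO,S:wait,W:car1-GO | queues: N=0 E=2 S=0 W=2
Cars crossed by step 4: 3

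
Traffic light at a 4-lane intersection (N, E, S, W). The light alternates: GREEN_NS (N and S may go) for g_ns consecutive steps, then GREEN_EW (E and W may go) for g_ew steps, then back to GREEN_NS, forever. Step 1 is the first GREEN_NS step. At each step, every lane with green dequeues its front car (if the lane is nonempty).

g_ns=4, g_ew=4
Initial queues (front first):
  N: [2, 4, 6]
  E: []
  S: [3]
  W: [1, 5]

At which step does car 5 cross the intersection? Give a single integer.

Step 1 [NS]: N:car2-GO,E:wait,S:car3-GO,W:wait | queues: N=2 E=0 S=0 W=2
Step 2 [NS]: N:car4-GO,E:wait,S:empty,W:wait | queues: N=1 E=0 S=0 W=2
Step 3 [NS]: N:car6-GO,E:wait,S:empty,W:wait | queues: N=0 E=0 S=0 W=2
Step 4 [NS]: N:empty,E:wait,S:empty,W:wait | queues: N=0 E=0 S=0 W=2
Step 5 [EW]: N:wait,E:empty,S:wait,W:car1-GO | queues: N=0 E=0 S=0 W=1
Step 6 [EW]: N:wait,E:empty,S:wait,W:car5-GO | queues: N=0 E=0 S=0 W=0
Car 5 crosses at step 6

6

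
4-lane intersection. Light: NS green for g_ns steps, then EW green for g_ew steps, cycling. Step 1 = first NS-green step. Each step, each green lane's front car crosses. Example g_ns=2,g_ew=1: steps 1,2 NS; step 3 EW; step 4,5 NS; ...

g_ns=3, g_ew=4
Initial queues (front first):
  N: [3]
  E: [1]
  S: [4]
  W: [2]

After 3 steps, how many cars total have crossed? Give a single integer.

Answer: 2

Derivation:
Step 1 [NS]: N:car3-GO,E:wait,S:car4-GO,W:wait | queues: N=0 E=1 S=0 W=1
Step 2 [NS]: N:empty,E:wait,S:empty,W:wait | queues: N=0 E=1 S=0 W=1
Step 3 [NS]: N:empty,E:wait,S:empty,W:wait | queues: N=0 E=1 S=0 W=1
Cars crossed by step 3: 2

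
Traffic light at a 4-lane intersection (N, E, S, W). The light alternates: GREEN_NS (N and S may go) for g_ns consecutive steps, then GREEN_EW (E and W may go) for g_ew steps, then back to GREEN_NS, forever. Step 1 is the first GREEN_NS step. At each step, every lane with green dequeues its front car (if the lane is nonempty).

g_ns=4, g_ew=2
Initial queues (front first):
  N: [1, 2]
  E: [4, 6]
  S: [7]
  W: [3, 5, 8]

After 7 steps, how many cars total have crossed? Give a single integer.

Step 1 [NS]: N:car1-GO,E:wait,S:car7-GO,W:wait | queues: N=1 E=2 S=0 W=3
Step 2 [NS]: N:car2-GO,E:wait,S:empty,W:wait | queues: N=0 E=2 S=0 W=3
Step 3 [NS]: N:empty,E:wait,S:empty,W:wait | queues: N=0 E=2 S=0 W=3
Step 4 [NS]: N:empty,E:wait,S:empty,W:wait | queues: N=0 E=2 S=0 W=3
Step 5 [EW]: N:wait,E:car4-GO,S:wait,W:car3-GO | queues: N=0 E=1 S=0 W=2
Step 6 [EW]: N:wait,E:car6-GO,S:wait,W:car5-GO | queues: N=0 E=0 S=0 W=1
Step 7 [NS]: N:empty,E:wait,S:empty,W:wait | queues: N=0 E=0 S=0 W=1
Cars crossed by step 7: 7

Answer: 7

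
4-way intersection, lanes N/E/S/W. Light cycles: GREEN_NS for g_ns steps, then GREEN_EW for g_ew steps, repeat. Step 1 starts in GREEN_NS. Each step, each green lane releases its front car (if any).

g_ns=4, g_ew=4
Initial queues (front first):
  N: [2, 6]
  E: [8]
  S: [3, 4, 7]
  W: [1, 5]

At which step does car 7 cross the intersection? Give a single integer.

Step 1 [NS]: N:car2-GO,E:wait,S:car3-GO,W:wait | queues: N=1 E=1 S=2 W=2
Step 2 [NS]: N:car6-GO,E:wait,S:car4-GO,W:wait | queues: N=0 E=1 S=1 W=2
Step 3 [NS]: N:empty,E:wait,S:car7-GO,W:wait | queues: N=0 E=1 S=0 W=2
Step 4 [NS]: N:empty,E:wait,S:empty,W:wait | queues: N=0 E=1 S=0 W=2
Step 5 [EW]: N:wait,E:car8-GO,S:wait,W:car1-GO | queues: N=0 E=0 S=0 W=1
Step 6 [EW]: N:wait,E:empty,S:wait,W:car5-GO | queues: N=0 E=0 S=0 W=0
Car 7 crosses at step 3

3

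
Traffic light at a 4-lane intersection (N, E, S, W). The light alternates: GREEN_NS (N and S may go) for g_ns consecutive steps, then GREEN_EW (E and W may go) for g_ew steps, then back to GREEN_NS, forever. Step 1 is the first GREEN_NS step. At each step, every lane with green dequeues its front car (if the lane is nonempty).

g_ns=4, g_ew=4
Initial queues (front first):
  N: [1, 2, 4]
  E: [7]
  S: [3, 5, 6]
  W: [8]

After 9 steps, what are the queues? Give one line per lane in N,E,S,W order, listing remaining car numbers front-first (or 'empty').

Step 1 [NS]: N:car1-GO,E:wait,S:car3-GO,W:wait | queues: N=2 E=1 S=2 W=1
Step 2 [NS]: N:car2-GO,E:wait,S:car5-GO,W:wait | queues: N=1 E=1 S=1 W=1
Step 3 [NS]: N:car4-GO,E:wait,S:car6-GO,W:wait | queues: N=0 E=1 S=0 W=1
Step 4 [NS]: N:empty,E:wait,S:empty,W:wait | queues: N=0 E=1 S=0 W=1
Step 5 [EW]: N:wait,E:car7-GO,S:wait,W:car8-GO | queues: N=0 E=0 S=0 W=0

N: empty
E: empty
S: empty
W: empty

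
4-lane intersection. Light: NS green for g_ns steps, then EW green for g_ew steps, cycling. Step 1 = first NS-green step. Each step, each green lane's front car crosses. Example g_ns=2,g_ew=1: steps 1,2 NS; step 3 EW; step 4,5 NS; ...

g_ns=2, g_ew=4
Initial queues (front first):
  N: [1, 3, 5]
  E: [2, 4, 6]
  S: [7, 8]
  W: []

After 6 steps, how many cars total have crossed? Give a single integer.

Answer: 7

Derivation:
Step 1 [NS]: N:car1-GO,E:wait,S:car7-GO,W:wait | queues: N=2 E=3 S=1 W=0
Step 2 [NS]: N:car3-GO,E:wait,S:car8-GO,W:wait | queues: N=1 E=3 S=0 W=0
Step 3 [EW]: N:wait,E:car2-GO,S:wait,W:empty | queues: N=1 E=2 S=0 W=0
Step 4 [EW]: N:wait,E:car4-GO,S:wait,W:empty | queues: N=1 E=1 S=0 W=0
Step 5 [EW]: N:wait,E:car6-GO,S:wait,W:empty | queues: N=1 E=0 S=0 W=0
Step 6 [EW]: N:wait,E:empty,S:wait,W:empty | queues: N=1 E=0 S=0 W=0
Cars crossed by step 6: 7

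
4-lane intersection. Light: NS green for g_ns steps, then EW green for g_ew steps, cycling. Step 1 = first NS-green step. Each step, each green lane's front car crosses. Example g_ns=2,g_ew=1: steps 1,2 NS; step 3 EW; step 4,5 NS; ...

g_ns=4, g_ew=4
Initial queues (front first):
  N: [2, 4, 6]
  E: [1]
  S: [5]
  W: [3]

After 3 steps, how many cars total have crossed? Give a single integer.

Answer: 4

Derivation:
Step 1 [NS]: N:car2-GO,E:wait,S:car5-GO,W:wait | queues: N=2 E=1 S=0 W=1
Step 2 [NS]: N:car4-GO,E:wait,S:empty,W:wait | queues: N=1 E=1 S=0 W=1
Step 3 [NS]: N:car6-GO,E:wait,S:empty,W:wait | queues: N=0 E=1 S=0 W=1
Cars crossed by step 3: 4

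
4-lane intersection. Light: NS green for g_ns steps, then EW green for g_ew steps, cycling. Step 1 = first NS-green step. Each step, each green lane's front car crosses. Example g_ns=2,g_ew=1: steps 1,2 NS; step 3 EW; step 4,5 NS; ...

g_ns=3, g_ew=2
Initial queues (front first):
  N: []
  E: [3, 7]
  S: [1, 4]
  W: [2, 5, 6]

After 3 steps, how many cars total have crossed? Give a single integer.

Answer: 2

Derivation:
Step 1 [NS]: N:empty,E:wait,S:car1-GO,W:wait | queues: N=0 E=2 S=1 W=3
Step 2 [NS]: N:empty,E:wait,S:car4-GO,W:wait | queues: N=0 E=2 S=0 W=3
Step 3 [NS]: N:empty,E:wait,S:empty,W:wait | queues: N=0 E=2 S=0 W=3
Cars crossed by step 3: 2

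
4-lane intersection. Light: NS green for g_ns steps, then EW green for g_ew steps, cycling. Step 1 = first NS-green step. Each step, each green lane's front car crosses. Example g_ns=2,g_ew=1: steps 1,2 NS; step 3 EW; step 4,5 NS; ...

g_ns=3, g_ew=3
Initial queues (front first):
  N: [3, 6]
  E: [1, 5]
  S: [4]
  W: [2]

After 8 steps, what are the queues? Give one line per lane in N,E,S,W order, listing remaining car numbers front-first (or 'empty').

Step 1 [NS]: N:car3-GO,E:wait,S:car4-GO,W:wait | queues: N=1 E=2 S=0 W=1
Step 2 [NS]: N:car6-GO,E:wait,S:empty,W:wait | queues: N=0 E=2 S=0 W=1
Step 3 [NS]: N:empty,E:wait,S:empty,W:wait | queues: N=0 E=2 S=0 W=1
Step 4 [EW]: N:wait,E:car1-GO,S:wait,W:car2-GO | queues: N=0 E=1 S=0 W=0
Step 5 [EW]: N:wait,E:car5-GO,S:wait,W:empty | queues: N=0 E=0 S=0 W=0

N: empty
E: empty
S: empty
W: empty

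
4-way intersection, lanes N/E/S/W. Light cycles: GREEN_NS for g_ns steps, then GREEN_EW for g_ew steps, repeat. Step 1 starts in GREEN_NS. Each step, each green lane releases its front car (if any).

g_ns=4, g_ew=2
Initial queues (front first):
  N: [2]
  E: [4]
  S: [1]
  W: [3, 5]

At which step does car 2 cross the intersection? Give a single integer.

Step 1 [NS]: N:car2-GO,E:wait,S:car1-GO,W:wait | queues: N=0 E=1 S=0 W=2
Step 2 [NS]: N:empty,E:wait,S:empty,W:wait | queues: N=0 E=1 S=0 W=2
Step 3 [NS]: N:empty,E:wait,S:empty,W:wait | queues: N=0 E=1 S=0 W=2
Step 4 [NS]: N:empty,E:wait,S:empty,W:wait | queues: N=0 E=1 S=0 W=2
Step 5 [EW]: N:wait,E:car4-GO,S:wait,W:car3-GO | queues: N=0 E=0 S=0 W=1
Step 6 [EW]: N:wait,E:empty,S:wait,W:car5-GO | queues: N=0 E=0 S=0 W=0
Car 2 crosses at step 1

1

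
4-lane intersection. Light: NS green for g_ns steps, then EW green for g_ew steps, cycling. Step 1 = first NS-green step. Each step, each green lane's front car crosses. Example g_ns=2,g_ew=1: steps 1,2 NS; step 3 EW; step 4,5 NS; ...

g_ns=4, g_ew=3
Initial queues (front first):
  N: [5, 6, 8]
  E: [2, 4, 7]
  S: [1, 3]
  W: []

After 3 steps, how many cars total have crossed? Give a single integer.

Step 1 [NS]: N:car5-GO,E:wait,S:car1-GO,W:wait | queues: N=2 E=3 S=1 W=0
Step 2 [NS]: N:car6-GO,E:wait,S:car3-GO,W:wait | queues: N=1 E=3 S=0 W=0
Step 3 [NS]: N:car8-GO,E:wait,S:empty,W:wait | queues: N=0 E=3 S=0 W=0
Cars crossed by step 3: 5

Answer: 5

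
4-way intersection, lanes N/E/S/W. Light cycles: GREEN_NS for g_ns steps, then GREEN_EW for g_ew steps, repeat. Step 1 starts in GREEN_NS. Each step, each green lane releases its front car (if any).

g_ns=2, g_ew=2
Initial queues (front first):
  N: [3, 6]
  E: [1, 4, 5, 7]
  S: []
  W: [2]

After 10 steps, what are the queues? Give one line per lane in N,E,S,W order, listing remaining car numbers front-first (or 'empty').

Step 1 [NS]: N:car3-GO,E:wait,S:empty,W:wait | queues: N=1 E=4 S=0 W=1
Step 2 [NS]: N:car6-GO,E:wait,S:empty,W:wait | queues: N=0 E=4 S=0 W=1
Step 3 [EW]: N:wait,E:car1-GO,S:wait,W:car2-GO | queues: N=0 E=3 S=0 W=0
Step 4 [EW]: N:wait,E:car4-GO,S:wait,W:empty | queues: N=0 E=2 S=0 W=0
Step 5 [NS]: N:empty,E:wait,S:empty,W:wait | queues: N=0 E=2 S=0 W=0
Step 6 [NS]: N:empty,E:wait,S:empty,W:wait | queues: N=0 E=2 S=0 W=0
Step 7 [EW]: N:wait,E:car5-GO,S:wait,W:empty | queues: N=0 E=1 S=0 W=0
Step 8 [EW]: N:wait,E:car7-GO,S:wait,W:empty | queues: N=0 E=0 S=0 W=0

N: empty
E: empty
S: empty
W: empty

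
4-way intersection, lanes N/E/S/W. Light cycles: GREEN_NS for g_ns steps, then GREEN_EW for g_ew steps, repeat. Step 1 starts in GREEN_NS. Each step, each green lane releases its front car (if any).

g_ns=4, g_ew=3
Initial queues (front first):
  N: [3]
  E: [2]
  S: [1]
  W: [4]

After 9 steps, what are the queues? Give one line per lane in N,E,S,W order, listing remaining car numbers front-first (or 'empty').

Step 1 [NS]: N:car3-GO,E:wait,S:car1-GO,W:wait | queues: N=0 E=1 S=0 W=1
Step 2 [NS]: N:empty,E:wait,S:empty,W:wait | queues: N=0 E=1 S=0 W=1
Step 3 [NS]: N:empty,E:wait,S:empty,W:wait | queues: N=0 E=1 S=0 W=1
Step 4 [NS]: N:empty,E:wait,S:empty,W:wait | queues: N=0 E=1 S=0 W=1
Step 5 [EW]: N:wait,E:car2-GO,S:wait,W:car4-GO | queues: N=0 E=0 S=0 W=0

N: empty
E: empty
S: empty
W: empty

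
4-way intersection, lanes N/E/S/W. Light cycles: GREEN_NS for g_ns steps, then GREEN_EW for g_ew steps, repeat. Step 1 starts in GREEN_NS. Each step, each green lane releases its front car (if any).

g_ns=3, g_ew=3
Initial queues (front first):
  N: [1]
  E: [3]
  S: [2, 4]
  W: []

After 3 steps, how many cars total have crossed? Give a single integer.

Answer: 3

Derivation:
Step 1 [NS]: N:car1-GO,E:wait,S:car2-GO,W:wait | queues: N=0 E=1 S=1 W=0
Step 2 [NS]: N:empty,E:wait,S:car4-GO,W:wait | queues: N=0 E=1 S=0 W=0
Step 3 [NS]: N:empty,E:wait,S:empty,W:wait | queues: N=0 E=1 S=0 W=0
Cars crossed by step 3: 3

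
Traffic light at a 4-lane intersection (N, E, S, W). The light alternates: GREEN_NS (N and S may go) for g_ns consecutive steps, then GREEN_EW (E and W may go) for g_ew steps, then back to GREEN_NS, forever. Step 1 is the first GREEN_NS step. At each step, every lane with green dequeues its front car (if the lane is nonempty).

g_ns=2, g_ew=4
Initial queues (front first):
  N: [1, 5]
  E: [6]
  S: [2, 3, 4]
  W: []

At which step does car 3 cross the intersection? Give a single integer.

Step 1 [NS]: N:car1-GO,E:wait,S:car2-GO,W:wait | queues: N=1 E=1 S=2 W=0
Step 2 [NS]: N:car5-GO,E:wait,S:car3-GO,W:wait | queues: N=0 E=1 S=1 W=0
Step 3 [EW]: N:wait,E:car6-GO,S:wait,W:empty | queues: N=0 E=0 S=1 W=0
Step 4 [EW]: N:wait,E:empty,S:wait,W:empty | queues: N=0 E=0 S=1 W=0
Step 5 [EW]: N:wait,E:empty,S:wait,W:empty | queues: N=0 E=0 S=1 W=0
Step 6 [EW]: N:wait,E:empty,S:wait,W:empty | queues: N=0 E=0 S=1 W=0
Step 7 [NS]: N:empty,E:wait,S:car4-GO,W:wait | queues: N=0 E=0 S=0 W=0
Car 3 crosses at step 2

2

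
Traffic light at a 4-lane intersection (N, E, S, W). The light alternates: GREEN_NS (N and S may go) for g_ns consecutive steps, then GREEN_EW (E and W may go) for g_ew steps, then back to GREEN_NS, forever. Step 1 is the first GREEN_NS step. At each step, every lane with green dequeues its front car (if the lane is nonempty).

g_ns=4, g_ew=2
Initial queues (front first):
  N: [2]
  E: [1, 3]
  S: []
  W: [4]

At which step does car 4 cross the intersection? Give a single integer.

Step 1 [NS]: N:car2-GO,E:wait,S:empty,W:wait | queues: N=0 E=2 S=0 W=1
Step 2 [NS]: N:empty,E:wait,S:empty,W:wait | queues: N=0 E=2 S=0 W=1
Step 3 [NS]: N:empty,E:wait,S:empty,W:wait | queues: N=0 E=2 S=0 W=1
Step 4 [NS]: N:empty,E:wait,S:empty,W:wait | queues: N=0 E=2 S=0 W=1
Step 5 [EW]: N:wait,E:car1-GO,S:wait,W:car4-GO | queues: N=0 E=1 S=0 W=0
Step 6 [EW]: N:wait,E:car3-GO,S:wait,W:empty | queues: N=0 E=0 S=0 W=0
Car 4 crosses at step 5

5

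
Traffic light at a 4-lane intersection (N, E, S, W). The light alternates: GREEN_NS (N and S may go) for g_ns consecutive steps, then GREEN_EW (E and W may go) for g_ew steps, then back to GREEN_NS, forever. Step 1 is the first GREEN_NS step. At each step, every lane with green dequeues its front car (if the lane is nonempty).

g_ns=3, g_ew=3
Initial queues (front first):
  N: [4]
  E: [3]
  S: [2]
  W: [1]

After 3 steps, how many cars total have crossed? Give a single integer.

Step 1 [NS]: N:car4-GO,E:wait,S:car2-GO,W:wait | queues: N=0 E=1 S=0 W=1
Step 2 [NS]: N:empty,E:wait,S:empty,W:wait | queues: N=0 E=1 S=0 W=1
Step 3 [NS]: N:empty,E:wait,S:empty,W:wait | queues: N=0 E=1 S=0 W=1
Cars crossed by step 3: 2

Answer: 2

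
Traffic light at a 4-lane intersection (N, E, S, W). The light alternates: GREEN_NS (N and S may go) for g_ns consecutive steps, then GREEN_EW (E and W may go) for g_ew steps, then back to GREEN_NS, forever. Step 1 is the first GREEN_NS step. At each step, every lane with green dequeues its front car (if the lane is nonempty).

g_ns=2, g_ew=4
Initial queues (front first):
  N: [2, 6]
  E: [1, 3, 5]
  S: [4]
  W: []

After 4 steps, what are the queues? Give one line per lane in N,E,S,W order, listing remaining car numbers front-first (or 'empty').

Step 1 [NS]: N:car2-GO,E:wait,S:car4-GO,W:wait | queues: N=1 E=3 S=0 W=0
Step 2 [NS]: N:car6-GO,E:wait,S:empty,W:wait | queues: N=0 E=3 S=0 W=0
Step 3 [EW]: N:wait,E:car1-GO,S:wait,W:empty | queues: N=0 E=2 S=0 W=0
Step 4 [EW]: N:wait,E:car3-GO,S:wait,W:empty | queues: N=0 E=1 S=0 W=0

N: empty
E: 5
S: empty
W: empty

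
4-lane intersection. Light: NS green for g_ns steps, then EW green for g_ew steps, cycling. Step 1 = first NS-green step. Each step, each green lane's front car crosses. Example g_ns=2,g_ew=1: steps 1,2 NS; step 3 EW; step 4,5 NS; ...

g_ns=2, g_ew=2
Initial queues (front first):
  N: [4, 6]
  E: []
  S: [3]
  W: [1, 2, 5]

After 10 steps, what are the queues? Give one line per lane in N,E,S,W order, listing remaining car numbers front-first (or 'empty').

Step 1 [NS]: N:car4-GO,E:wait,S:car3-GO,W:wait | queues: N=1 E=0 S=0 W=3
Step 2 [NS]: N:car6-GO,E:wait,S:empty,W:wait | queues: N=0 E=0 S=0 W=3
Step 3 [EW]: N:wait,E:empty,S:wait,W:car1-GO | queues: N=0 E=0 S=0 W=2
Step 4 [EW]: N:wait,E:empty,S:wait,W:car2-GO | queues: N=0 E=0 S=0 W=1
Step 5 [NS]: N:empty,E:wait,S:empty,W:wait | queues: N=0 E=0 S=0 W=1
Step 6 [NS]: N:empty,E:wait,S:empty,W:wait | queues: N=0 E=0 S=0 W=1
Step 7 [EW]: N:wait,E:empty,S:wait,W:car5-GO | queues: N=0 E=0 S=0 W=0

N: empty
E: empty
S: empty
W: empty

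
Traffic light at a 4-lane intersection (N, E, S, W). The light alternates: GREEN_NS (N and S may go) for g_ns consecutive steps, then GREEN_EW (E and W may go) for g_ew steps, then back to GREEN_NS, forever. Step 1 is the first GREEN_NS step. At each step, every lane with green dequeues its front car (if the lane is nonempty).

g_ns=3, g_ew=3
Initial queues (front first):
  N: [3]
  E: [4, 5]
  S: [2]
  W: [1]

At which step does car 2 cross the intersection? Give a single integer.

Step 1 [NS]: N:car3-GO,E:wait,S:car2-GO,W:wait | queues: N=0 E=2 S=0 W=1
Step 2 [NS]: N:empty,E:wait,S:empty,W:wait | queues: N=0 E=2 S=0 W=1
Step 3 [NS]: N:empty,E:wait,S:empty,W:wait | queues: N=0 E=2 S=0 W=1
Step 4 [EW]: N:wait,E:car4-GO,S:wait,W:car1-GO | queues: N=0 E=1 S=0 W=0
Step 5 [EW]: N:wait,E:car5-GO,S:wait,W:empty | queues: N=0 E=0 S=0 W=0
Car 2 crosses at step 1

1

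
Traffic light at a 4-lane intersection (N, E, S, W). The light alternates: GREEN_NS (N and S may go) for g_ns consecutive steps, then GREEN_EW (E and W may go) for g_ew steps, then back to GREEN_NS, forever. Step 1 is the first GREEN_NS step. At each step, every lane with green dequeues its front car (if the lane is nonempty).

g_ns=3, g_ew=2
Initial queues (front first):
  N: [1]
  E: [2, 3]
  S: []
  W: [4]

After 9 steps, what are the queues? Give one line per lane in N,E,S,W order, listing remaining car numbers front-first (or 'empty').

Step 1 [NS]: N:car1-GO,E:wait,S:empty,W:wait | queues: N=0 E=2 S=0 W=1
Step 2 [NS]: N:empty,E:wait,S:empty,W:wait | queues: N=0 E=2 S=0 W=1
Step 3 [NS]: N:empty,E:wait,S:empty,W:wait | queues: N=0 E=2 S=0 W=1
Step 4 [EW]: N:wait,E:car2-GO,S:wait,W:car4-GO | queues: N=0 E=1 S=0 W=0
Step 5 [EW]: N:wait,E:car3-GO,S:wait,W:empty | queues: N=0 E=0 S=0 W=0

N: empty
E: empty
S: empty
W: empty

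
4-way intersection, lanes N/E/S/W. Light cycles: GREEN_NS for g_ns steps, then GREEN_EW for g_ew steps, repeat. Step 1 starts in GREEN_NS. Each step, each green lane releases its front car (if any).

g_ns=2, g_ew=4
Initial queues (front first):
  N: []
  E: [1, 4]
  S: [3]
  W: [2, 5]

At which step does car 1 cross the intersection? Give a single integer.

Step 1 [NS]: N:empty,E:wait,S:car3-GO,W:wait | queues: N=0 E=2 S=0 W=2
Step 2 [NS]: N:empty,E:wait,S:empty,W:wait | queues: N=0 E=2 S=0 W=2
Step 3 [EW]: N:wait,E:car1-GO,S:wait,W:car2-GO | queues: N=0 E=1 S=0 W=1
Step 4 [EW]: N:wait,E:car4-GO,S:wait,W:car5-GO | queues: N=0 E=0 S=0 W=0
Car 1 crosses at step 3

3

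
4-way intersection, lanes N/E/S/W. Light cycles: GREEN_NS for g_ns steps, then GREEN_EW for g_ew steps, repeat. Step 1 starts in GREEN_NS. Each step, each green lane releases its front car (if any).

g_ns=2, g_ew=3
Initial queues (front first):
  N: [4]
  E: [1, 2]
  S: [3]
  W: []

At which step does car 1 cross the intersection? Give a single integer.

Step 1 [NS]: N:car4-GO,E:wait,S:car3-GO,W:wait | queues: N=0 E=2 S=0 W=0
Step 2 [NS]: N:empty,E:wait,S:empty,W:wait | queues: N=0 E=2 S=0 W=0
Step 3 [EW]: N:wait,E:car1-GO,S:wait,W:empty | queues: N=0 E=1 S=0 W=0
Step 4 [EW]: N:wait,E:car2-GO,S:wait,W:empty | queues: N=0 E=0 S=0 W=0
Car 1 crosses at step 3

3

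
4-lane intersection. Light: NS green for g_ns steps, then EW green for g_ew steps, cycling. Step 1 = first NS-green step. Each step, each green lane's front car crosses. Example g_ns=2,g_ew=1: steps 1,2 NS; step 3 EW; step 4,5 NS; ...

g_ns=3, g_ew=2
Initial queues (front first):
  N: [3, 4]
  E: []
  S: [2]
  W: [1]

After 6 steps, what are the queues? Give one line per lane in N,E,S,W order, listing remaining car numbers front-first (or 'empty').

Step 1 [NS]: N:car3-GO,E:wait,S:car2-GO,W:wait | queues: N=1 E=0 S=0 W=1
Step 2 [NS]: N:car4-GO,E:wait,S:empty,W:wait | queues: N=0 E=0 S=0 W=1
Step 3 [NS]: N:empty,E:wait,S:empty,W:wait | queues: N=0 E=0 S=0 W=1
Step 4 [EW]: N:wait,E:empty,S:wait,W:car1-GO | queues: N=0 E=0 S=0 W=0

N: empty
E: empty
S: empty
W: empty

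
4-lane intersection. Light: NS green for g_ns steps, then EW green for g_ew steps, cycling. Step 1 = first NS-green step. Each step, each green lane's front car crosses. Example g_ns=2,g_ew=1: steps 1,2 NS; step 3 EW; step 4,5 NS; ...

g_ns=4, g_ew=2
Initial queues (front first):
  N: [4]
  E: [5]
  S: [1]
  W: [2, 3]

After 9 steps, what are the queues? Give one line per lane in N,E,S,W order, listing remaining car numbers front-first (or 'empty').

Step 1 [NS]: N:car4-GO,E:wait,S:car1-GO,W:wait | queues: N=0 E=1 S=0 W=2
Step 2 [NS]: N:empty,E:wait,S:empty,W:wait | queues: N=0 E=1 S=0 W=2
Step 3 [NS]: N:empty,E:wait,S:empty,W:wait | queues: N=0 E=1 S=0 W=2
Step 4 [NS]: N:empty,E:wait,S:empty,W:wait | queues: N=0 E=1 S=0 W=2
Step 5 [EW]: N:wait,E:car5-GO,S:wait,W:car2-GO | queues: N=0 E=0 S=0 W=1
Step 6 [EW]: N:wait,E:empty,S:wait,W:car3-GO | queues: N=0 E=0 S=0 W=0

N: empty
E: empty
S: empty
W: empty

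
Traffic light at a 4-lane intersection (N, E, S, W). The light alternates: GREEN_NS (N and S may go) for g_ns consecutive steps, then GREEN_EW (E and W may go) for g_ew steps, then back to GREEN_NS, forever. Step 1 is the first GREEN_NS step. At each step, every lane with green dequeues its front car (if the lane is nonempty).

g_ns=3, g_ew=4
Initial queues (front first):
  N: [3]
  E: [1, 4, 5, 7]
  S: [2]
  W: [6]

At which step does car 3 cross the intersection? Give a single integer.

Step 1 [NS]: N:car3-GO,E:wait,S:car2-GO,W:wait | queues: N=0 E=4 S=0 W=1
Step 2 [NS]: N:empty,E:wait,S:empty,W:wait | queues: N=0 E=4 S=0 W=1
Step 3 [NS]: N:empty,E:wait,S:empty,W:wait | queues: N=0 E=4 S=0 W=1
Step 4 [EW]: N:wait,E:car1-GO,S:wait,W:car6-GO | queues: N=0 E=3 S=0 W=0
Step 5 [EW]: N:wait,E:car4-GO,S:wait,W:empty | queues: N=0 E=2 S=0 W=0
Step 6 [EW]: N:wait,E:car5-GO,S:wait,W:empty | queues: N=0 E=1 S=0 W=0
Step 7 [EW]: N:wait,E:car7-GO,S:wait,W:empty | queues: N=0 E=0 S=0 W=0
Car 3 crosses at step 1

1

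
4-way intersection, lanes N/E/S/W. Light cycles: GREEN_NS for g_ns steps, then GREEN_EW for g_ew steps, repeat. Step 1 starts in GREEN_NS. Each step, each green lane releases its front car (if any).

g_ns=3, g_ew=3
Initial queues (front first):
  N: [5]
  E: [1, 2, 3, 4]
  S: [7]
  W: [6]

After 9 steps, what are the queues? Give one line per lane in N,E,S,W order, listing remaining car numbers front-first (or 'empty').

Step 1 [NS]: N:car5-GO,E:wait,S:car7-GO,W:wait | queues: N=0 E=4 S=0 W=1
Step 2 [NS]: N:empty,E:wait,S:empty,W:wait | queues: N=0 E=4 S=0 W=1
Step 3 [NS]: N:empty,E:wait,S:empty,W:wait | queues: N=0 E=4 S=0 W=1
Step 4 [EW]: N:wait,E:car1-GO,S:wait,W:car6-GO | queues: N=0 E=3 S=0 W=0
Step 5 [EW]: N:wait,E:car2-GO,S:wait,W:empty | queues: N=0 E=2 S=0 W=0
Step 6 [EW]: N:wait,E:car3-GO,S:wait,W:empty | queues: N=0 E=1 S=0 W=0
Step 7 [NS]: N:empty,E:wait,S:empty,W:wait | queues: N=0 E=1 S=0 W=0
Step 8 [NS]: N:empty,E:wait,S:empty,W:wait | queues: N=0 E=1 S=0 W=0
Step 9 [NS]: N:empty,E:wait,S:empty,W:wait | queues: N=0 E=1 S=0 W=0

N: empty
E: 4
S: empty
W: empty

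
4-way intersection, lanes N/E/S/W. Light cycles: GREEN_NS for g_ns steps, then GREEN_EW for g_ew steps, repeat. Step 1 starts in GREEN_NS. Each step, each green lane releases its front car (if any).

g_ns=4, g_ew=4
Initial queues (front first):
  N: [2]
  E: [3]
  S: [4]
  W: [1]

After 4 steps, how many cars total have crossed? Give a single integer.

Step 1 [NS]: N:car2-GO,E:wait,S:car4-GO,W:wait | queues: N=0 E=1 S=0 W=1
Step 2 [NS]: N:empty,E:wait,S:empty,W:wait | queues: N=0 E=1 S=0 W=1
Step 3 [NS]: N:empty,E:wait,S:empty,W:wait | queues: N=0 E=1 S=0 W=1
Step 4 [NS]: N:empty,E:wait,S:empty,W:wait | queues: N=0 E=1 S=0 W=1
Cars crossed by step 4: 2

Answer: 2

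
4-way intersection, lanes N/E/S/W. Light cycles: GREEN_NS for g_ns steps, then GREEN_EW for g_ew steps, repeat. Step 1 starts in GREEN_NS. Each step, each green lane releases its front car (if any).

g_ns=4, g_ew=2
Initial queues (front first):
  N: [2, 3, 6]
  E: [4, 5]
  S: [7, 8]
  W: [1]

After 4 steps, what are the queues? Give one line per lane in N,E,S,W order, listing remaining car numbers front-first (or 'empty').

Step 1 [NS]: N:car2-GO,E:wait,S:car7-GO,W:wait | queues: N=2 E=2 S=1 W=1
Step 2 [NS]: N:car3-GO,E:wait,S:car8-GO,W:wait | queues: N=1 E=2 S=0 W=1
Step 3 [NS]: N:car6-GO,E:wait,S:empty,W:wait | queues: N=0 E=2 S=0 W=1
Step 4 [NS]: N:empty,E:wait,S:empty,W:wait | queues: N=0 E=2 S=0 W=1

N: empty
E: 4 5
S: empty
W: 1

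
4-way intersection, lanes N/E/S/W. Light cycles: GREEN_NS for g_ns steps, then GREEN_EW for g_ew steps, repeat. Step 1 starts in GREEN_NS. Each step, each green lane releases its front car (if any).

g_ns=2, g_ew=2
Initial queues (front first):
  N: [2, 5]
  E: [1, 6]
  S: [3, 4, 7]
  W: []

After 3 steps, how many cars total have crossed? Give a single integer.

Answer: 5

Derivation:
Step 1 [NS]: N:car2-GO,E:wait,S:car3-GO,W:wait | queues: N=1 E=2 S=2 W=0
Step 2 [NS]: N:car5-GO,E:wait,S:car4-GO,W:wait | queues: N=0 E=2 S=1 W=0
Step 3 [EW]: N:wait,E:car1-GO,S:wait,W:empty | queues: N=0 E=1 S=1 W=0
Cars crossed by step 3: 5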